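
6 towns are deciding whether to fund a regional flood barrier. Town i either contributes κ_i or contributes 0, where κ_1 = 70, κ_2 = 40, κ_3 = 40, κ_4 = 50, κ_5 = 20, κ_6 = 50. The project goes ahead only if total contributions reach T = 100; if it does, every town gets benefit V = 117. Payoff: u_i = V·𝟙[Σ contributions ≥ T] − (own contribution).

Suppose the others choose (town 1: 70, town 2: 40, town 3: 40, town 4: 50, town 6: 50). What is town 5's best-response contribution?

0

Others' total = 250 ≥ 100; contributing adds cost 20 for no extra benefit.
Best response: 0.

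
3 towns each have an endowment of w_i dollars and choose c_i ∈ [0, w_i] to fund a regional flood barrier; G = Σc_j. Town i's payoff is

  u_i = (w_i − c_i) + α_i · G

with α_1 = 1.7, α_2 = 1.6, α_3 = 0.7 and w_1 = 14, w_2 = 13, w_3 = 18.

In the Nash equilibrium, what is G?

27

∂u_i/∂c_i = α_i − 1, so town i contributes w_i if α_i > 1, else 0.
α_i > 1 for i ∈ {1, 2}; NE contributions (14, 13, 0), G = 27.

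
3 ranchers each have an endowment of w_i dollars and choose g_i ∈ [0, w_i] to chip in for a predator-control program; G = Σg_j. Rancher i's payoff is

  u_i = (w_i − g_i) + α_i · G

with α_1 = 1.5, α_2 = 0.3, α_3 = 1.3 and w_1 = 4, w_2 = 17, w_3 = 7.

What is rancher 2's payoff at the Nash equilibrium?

20.3

∂u_i/∂g_i = α_i − 1, so rancher i contributes w_i if α_i > 1, else 0.
α_i > 1 for i ∈ {1, 3}; NE contributions (4, 0, 7), G = 11.
u_2 = (17 − 0) + 0.3·11 = 20.3.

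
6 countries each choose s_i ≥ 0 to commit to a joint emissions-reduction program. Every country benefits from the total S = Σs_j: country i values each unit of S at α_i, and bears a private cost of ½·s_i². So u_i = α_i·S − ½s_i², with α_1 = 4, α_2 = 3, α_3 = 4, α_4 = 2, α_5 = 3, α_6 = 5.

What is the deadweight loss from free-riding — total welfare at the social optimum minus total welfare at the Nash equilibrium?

Country i's FOC: ∂u_i/∂s_i = α_i − s_i = 0, so s_i* = α_i.
NE contributions = (4, 3, 4, 2, 3, 5); S = 21.
W^NE = (Σα)·S − ½Σα_i² = 21² − ½·79 = 401.5.
Planner sets s_i = Σα_j = 21 for every i, so S^SO = 6·21 = 126.
W^SO = (Σα)·S^SO − ½·6·(Σα)² = (6/2)·21² = 1323.
Deadweight loss = W^SO − W^NE = 921.5.

921.5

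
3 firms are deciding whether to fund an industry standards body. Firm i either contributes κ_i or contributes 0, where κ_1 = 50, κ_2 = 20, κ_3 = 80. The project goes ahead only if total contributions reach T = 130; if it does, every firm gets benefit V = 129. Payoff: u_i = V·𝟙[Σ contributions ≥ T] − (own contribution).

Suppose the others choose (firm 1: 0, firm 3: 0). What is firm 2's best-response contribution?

Others' total = 0. Even contributing 20 gives 20 < 130: no benefit either way.
Best response: 0.

0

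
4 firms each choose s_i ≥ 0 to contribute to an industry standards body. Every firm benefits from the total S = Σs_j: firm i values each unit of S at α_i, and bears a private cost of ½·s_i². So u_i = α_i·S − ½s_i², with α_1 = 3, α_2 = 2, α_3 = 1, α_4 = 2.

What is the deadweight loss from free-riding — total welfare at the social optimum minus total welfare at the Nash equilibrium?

73

Firm i's FOC: ∂u_i/∂s_i = α_i − s_i = 0, so s_i* = α_i.
NE contributions = (3, 2, 1, 2); S = 8.
W^NE = (Σα)·S − ½Σα_i² = 8² − ½·18 = 55.
Planner sets s_i = Σα_j = 8 for every i, so S^SO = 4·8 = 32.
W^SO = (Σα)·S^SO − ½·4·(Σα)² = (4/2)·8² = 128.
Deadweight loss = W^SO − W^NE = 73.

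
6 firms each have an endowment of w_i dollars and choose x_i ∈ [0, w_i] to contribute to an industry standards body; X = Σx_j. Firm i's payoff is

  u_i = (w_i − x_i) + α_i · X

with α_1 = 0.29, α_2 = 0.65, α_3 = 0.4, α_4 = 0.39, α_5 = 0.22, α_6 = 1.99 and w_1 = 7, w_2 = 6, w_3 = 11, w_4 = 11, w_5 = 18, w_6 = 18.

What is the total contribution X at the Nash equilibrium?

∂u_i/∂x_i = α_i − 1, so firm i contributes w_i if α_i > 1, else 0.
α_i > 1 for i ∈ {6}; NE contributions (0, 0, 0, 0, 0, 18), X = 18.

18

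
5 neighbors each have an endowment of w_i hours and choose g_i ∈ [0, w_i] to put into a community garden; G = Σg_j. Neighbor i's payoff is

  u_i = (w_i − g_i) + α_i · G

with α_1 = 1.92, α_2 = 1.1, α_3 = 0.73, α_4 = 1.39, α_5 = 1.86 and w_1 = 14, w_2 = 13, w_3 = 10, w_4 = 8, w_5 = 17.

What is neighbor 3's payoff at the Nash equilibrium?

∂u_i/∂g_i = α_i − 1, so neighbor i contributes w_i if α_i > 1, else 0.
α_i > 1 for i ∈ {1, 2, 4, 5}; NE contributions (14, 13, 0, 8, 17), G = 52.
u_3 = (10 − 0) + 0.73·52 = 47.96.

47.96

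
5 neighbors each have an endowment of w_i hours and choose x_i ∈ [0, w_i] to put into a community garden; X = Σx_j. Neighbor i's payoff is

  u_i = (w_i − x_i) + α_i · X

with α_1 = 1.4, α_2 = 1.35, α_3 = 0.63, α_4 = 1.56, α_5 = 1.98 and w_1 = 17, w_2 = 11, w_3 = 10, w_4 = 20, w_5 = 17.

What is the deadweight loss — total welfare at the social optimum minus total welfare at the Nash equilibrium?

∂u_i/∂x_i = α_i − 1, so neighbor i contributes w_i if α_i > 1, else 0.
α_i > 1 for i ∈ {1, 2, 4, 5}; NE contributions (17, 11, 0, 20, 17), X = 65.
W^NE = Σw_i − X^NE + (Σα_i)·X^NE = 75 + 5.92·65 = 459.8.
Planner: ∂(Σu_j)/∂x_i = Σα_j − 1 = 5.92 > 0, so everyone contributes w_i; X^SO = 75, W^SO = 75 + 5.92·75 = 519.
Deadweight loss = 59.2.

59.2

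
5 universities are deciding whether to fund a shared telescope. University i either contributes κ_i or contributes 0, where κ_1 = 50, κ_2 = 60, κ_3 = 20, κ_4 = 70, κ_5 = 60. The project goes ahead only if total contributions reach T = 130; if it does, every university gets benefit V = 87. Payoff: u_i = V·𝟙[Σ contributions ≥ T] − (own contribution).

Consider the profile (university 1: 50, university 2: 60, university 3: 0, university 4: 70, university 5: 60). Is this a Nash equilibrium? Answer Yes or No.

Total = 240 ≥ 130: provided.
University 1 (pledges 50, payoff 37): dropping to 0 → total 190, payoff 87. Profitable deviation.

No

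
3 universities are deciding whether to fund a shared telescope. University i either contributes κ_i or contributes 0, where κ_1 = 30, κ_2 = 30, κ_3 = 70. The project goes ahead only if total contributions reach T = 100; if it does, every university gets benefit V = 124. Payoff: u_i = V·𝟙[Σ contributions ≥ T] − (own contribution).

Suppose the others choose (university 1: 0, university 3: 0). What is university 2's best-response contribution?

Others' total = 0. Even contributing 30 gives 30 < 100: no benefit either way.
Best response: 0.

0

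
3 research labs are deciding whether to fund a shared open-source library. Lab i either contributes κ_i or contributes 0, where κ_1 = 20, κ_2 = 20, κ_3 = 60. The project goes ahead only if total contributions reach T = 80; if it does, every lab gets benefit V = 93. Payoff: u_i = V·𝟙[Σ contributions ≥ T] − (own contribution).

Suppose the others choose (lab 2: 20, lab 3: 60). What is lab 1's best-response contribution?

0

Others' total = 80 ≥ 80; contributing adds cost 20 for no extra benefit.
Best response: 0.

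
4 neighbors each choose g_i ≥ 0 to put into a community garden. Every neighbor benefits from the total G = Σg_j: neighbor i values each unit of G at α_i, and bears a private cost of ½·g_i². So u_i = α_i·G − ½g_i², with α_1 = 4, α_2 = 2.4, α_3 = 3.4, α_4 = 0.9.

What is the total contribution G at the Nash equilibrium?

10.7

Neighbor i's FOC: ∂u_i/∂g_i = α_i − g_i = 0, so g_i* = α_i.
NE contributions = (4, 2.4, 3.4, 0.9); G = 10.7.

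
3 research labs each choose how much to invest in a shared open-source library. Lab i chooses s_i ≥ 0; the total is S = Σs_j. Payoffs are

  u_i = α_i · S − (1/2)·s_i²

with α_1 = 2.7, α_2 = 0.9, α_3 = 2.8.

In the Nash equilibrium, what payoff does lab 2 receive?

5.355

Lab i's FOC: ∂u_i/∂s_i = α_i − s_i = 0, so s_i* = α_i.
NE contributions = (2.7, 0.9, 2.8); S = 6.4.
u_2 = α_2·S − ½·(s_2)² = 0.9·6.4 − ½·0.9² = 5.355.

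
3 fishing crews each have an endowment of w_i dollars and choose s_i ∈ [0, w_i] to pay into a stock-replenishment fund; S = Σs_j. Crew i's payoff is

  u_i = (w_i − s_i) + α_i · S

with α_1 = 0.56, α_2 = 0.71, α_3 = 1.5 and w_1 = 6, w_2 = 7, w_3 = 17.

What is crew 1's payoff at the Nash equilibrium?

15.52

∂u_i/∂s_i = α_i − 1, so crew i contributes w_i if α_i > 1, else 0.
α_i > 1 for i ∈ {3}; NE contributions (0, 0, 17), S = 17.
u_1 = (6 − 0) + 0.56·17 = 15.52.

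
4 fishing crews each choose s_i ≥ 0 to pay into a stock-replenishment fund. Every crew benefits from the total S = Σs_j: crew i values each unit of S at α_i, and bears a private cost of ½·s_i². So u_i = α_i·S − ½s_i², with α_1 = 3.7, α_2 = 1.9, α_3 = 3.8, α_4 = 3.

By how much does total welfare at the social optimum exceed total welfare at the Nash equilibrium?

Crew i's FOC: ∂u_i/∂s_i = α_i − s_i = 0, so s_i* = α_i.
NE contributions = (3.7, 1.9, 3.8, 3); S = 12.4.
W^NE = (Σα)·S − ½Σα_i² = 12.4² − ½·40.74 = 133.39.
Planner sets s_i = Σα_j = 12.4 for every i, so S^SO = 4·12.4 = 49.6.
W^SO = (Σα)·S^SO − ½·4·(Σα)² = (4/2)·12.4² = 307.52.
Deadweight loss = W^SO − W^NE = 174.13.

174.13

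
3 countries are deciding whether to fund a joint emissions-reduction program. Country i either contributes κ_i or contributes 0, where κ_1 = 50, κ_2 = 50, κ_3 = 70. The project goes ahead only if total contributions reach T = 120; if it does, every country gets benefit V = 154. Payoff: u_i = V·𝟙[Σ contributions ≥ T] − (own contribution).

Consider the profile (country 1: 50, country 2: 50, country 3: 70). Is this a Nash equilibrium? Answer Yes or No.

No

Total = 170 ≥ 120: provided.
Country 1 (pledges 50, payoff 104): dropping to 0 → total 120, payoff 154. Profitable deviation.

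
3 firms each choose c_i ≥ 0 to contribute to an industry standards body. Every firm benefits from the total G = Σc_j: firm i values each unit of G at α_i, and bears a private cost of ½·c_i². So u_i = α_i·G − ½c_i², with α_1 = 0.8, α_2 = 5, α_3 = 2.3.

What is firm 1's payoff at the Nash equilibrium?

Firm i's FOC: ∂u_i/∂c_i = α_i − c_i = 0, so c_i* = α_i.
NE contributions = (0.8, 5, 2.3); G = 8.1.
u_1 = α_1·G − ½·(c_1)² = 0.8·8.1 − ½·0.8² = 6.16.

6.16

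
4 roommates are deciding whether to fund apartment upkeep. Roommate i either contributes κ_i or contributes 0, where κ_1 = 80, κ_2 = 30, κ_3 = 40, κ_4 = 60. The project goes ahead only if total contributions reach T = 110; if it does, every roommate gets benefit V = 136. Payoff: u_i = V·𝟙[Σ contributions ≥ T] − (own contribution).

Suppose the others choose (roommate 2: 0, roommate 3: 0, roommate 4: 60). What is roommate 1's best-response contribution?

Others' total = 60. Contributing 80 brings total to 140 ≥ 110: gain V − κ_1 = 56.
Best response: 80.

80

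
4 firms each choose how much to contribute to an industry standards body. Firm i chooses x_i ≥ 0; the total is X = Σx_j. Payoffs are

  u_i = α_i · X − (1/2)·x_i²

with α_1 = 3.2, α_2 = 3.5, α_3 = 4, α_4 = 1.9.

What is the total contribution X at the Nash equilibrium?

12.6

Firm i's FOC: ∂u_i/∂x_i = α_i − x_i = 0, so x_i* = α_i.
NE contributions = (3.2, 3.5, 4, 1.9); X = 12.6.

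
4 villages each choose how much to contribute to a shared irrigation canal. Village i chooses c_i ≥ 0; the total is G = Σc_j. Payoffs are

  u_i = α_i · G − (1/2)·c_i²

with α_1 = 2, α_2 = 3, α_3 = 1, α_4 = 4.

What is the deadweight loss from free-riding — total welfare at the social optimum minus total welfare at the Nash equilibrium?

Village i's FOC: ∂u_i/∂c_i = α_i − c_i = 0, so c_i* = α_i.
NE contributions = (2, 3, 1, 4); G = 10.
W^NE = (Σα)·G − ½Σα_i² = 10² − ½·30 = 85.
Planner sets c_i = Σα_j = 10 for every i, so G^SO = 4·10 = 40.
W^SO = (Σα)·G^SO − ½·4·(Σα)² = (4/2)·10² = 200.
Deadweight loss = W^SO − W^NE = 115.

115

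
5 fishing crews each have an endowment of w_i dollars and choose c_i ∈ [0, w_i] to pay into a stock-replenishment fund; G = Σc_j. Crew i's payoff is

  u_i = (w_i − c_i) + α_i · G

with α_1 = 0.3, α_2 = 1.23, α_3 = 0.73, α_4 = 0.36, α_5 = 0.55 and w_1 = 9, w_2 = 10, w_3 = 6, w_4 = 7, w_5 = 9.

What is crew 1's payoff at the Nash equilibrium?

∂u_i/∂c_i = α_i − 1, so crew i contributes w_i if α_i > 1, else 0.
α_i > 1 for i ∈ {2}; NE contributions (0, 10, 0, 0, 0), G = 10.
u_1 = (9 − 0) + 0.3·10 = 12.

12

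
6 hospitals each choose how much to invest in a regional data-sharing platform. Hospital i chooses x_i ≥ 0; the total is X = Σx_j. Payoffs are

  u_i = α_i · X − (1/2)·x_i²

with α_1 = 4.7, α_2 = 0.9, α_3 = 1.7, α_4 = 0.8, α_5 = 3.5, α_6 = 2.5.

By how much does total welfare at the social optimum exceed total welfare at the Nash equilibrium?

420.085

Hospital i's FOC: ∂u_i/∂x_i = α_i − x_i = 0, so x_i* = α_i.
NE contributions = (4.7, 0.9, 1.7, 0.8, 3.5, 2.5); X = 14.1.
W^NE = (Σα)·X − ½Σα_i² = 14.1² − ½·44.93 = 176.345.
Planner sets x_i = Σα_j = 14.1 for every i, so X^SO = 6·14.1 = 84.6.
W^SO = (Σα)·X^SO − ½·6·(Σα)² = (6/2)·14.1² = 596.43.
Deadweight loss = W^SO − W^NE = 420.085.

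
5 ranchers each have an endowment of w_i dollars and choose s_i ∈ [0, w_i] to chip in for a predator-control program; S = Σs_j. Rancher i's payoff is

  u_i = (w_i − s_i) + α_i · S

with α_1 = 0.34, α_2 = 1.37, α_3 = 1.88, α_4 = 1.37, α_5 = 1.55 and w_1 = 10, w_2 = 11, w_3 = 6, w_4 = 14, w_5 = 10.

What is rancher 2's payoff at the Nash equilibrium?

∂u_i/∂s_i = α_i − 1, so rancher i contributes w_i if α_i > 1, else 0.
α_i > 1 for i ∈ {2, 3, 4, 5}; NE contributions (0, 11, 6, 14, 10), S = 41.
u_2 = (11 − 11) + 1.37·41 = 56.17.

56.17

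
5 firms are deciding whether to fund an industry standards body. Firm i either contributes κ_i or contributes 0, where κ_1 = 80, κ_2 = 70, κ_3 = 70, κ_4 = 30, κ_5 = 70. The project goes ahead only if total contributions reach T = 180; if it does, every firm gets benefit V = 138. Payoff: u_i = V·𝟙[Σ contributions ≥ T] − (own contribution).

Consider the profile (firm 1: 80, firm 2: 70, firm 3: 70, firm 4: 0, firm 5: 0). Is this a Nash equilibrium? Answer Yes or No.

Yes

Total = 220 ≥ 180: provided.
Firm 1 (pledges 80, payoff 58): dropping to 0 → total 140, payoff 0. No gain.
Firm 2 (pledges 70, payoff 68): dropping to 0 → total 150, payoff 0. No gain.
Firm 3 (pledges 70, payoff 68): dropping to 0 → total 150, payoff 0. No gain.
Firm 4 (pledges 0, payoff 138): pledging 30 → total 250, payoff 108. No gain.
Firm 5 (pledges 0, payoff 138): pledging 70 → total 290, payoff 68. No gain.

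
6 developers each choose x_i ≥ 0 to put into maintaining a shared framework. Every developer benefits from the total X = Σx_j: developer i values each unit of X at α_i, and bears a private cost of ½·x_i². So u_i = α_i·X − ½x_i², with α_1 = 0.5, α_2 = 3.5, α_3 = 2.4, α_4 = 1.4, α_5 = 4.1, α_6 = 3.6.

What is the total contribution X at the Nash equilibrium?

15.5

Developer i's FOC: ∂u_i/∂x_i = α_i − x_i = 0, so x_i* = α_i.
NE contributions = (0.5, 3.5, 2.4, 1.4, 4.1, 3.6); X = 15.5.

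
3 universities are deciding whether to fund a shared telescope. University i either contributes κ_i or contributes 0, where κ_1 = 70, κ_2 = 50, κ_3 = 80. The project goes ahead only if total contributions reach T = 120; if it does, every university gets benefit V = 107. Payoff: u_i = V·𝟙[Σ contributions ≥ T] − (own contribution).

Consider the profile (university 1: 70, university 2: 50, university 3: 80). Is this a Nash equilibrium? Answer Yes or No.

Total = 200 ≥ 120: provided.
University 1 (pledges 70, payoff 37): dropping to 0 → total 130, payoff 107. Profitable deviation.

No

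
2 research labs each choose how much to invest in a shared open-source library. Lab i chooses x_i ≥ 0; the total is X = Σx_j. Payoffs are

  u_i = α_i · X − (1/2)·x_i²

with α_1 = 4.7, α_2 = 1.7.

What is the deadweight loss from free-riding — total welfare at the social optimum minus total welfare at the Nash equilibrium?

12.49

Lab i's FOC: ∂u_i/∂x_i = α_i − x_i = 0, so x_i* = α_i.
NE contributions = (4.7, 1.7); X = 6.4.
W^NE = (Σα)·X − ½Σα_i² = 6.4² − ½·24.98 = 28.47.
Planner sets x_i = Σα_j = 6.4 for every i, so X^SO = 2·6.4 = 12.8.
W^SO = (Σα)·X^SO − ½·2·(Σα)² = (2/2)·6.4² = 40.96.
Deadweight loss = W^SO − W^NE = 12.49.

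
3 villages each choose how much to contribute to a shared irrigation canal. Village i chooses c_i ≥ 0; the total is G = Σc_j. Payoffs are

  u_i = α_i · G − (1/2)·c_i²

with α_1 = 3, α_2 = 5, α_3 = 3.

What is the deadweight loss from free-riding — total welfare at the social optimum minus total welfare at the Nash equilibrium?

Village i's FOC: ∂u_i/∂c_i = α_i − c_i = 0, so c_i* = α_i.
NE contributions = (3, 5, 3); G = 11.
W^NE = (Σα)·G − ½Σα_i² = 11² − ½·43 = 99.5.
Planner sets c_i = Σα_j = 11 for every i, so G^SO = 3·11 = 33.
W^SO = (Σα)·G^SO − ½·3·(Σα)² = (3/2)·11² = 181.5.
Deadweight loss = W^SO − W^NE = 82.

82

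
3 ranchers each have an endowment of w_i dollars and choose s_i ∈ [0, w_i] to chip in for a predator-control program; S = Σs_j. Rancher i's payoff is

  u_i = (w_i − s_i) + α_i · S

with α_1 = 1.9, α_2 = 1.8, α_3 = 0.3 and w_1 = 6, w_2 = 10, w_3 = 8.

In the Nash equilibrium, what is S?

∂u_i/∂s_i = α_i − 1, so rancher i contributes w_i if α_i > 1, else 0.
α_i > 1 for i ∈ {1, 2}; NE contributions (6, 10, 0), S = 16.

16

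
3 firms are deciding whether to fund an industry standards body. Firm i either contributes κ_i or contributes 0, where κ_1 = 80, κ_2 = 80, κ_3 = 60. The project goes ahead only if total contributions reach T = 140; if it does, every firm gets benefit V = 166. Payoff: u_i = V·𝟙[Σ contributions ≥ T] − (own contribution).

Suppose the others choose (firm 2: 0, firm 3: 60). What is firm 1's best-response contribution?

Others' total = 60. Contributing 80 brings total to 140 ≥ 140: gain V − κ_1 = 86.
Best response: 80.

80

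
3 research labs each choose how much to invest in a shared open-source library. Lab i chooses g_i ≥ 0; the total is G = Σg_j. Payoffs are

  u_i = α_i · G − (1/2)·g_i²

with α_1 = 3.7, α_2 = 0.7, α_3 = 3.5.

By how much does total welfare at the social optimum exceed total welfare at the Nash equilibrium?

44.42

Lab i's FOC: ∂u_i/∂g_i = α_i − g_i = 0, so g_i* = α_i.
NE contributions = (3.7, 0.7, 3.5); G = 7.9.
W^NE = (Σα)·G − ½Σα_i² = 7.9² − ½·26.43 = 49.195.
Planner sets g_i = Σα_j = 7.9 for every i, so G^SO = 3·7.9 = 23.7.
W^SO = (Σα)·G^SO − ½·3·(Σα)² = (3/2)·7.9² = 93.615.
Deadweight loss = W^SO − W^NE = 44.42.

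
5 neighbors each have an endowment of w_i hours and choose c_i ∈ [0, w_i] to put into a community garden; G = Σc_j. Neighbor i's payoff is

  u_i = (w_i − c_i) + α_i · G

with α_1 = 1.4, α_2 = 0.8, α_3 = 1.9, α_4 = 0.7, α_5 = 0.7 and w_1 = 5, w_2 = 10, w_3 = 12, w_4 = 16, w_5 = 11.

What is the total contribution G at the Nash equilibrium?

17

∂u_i/∂c_i = α_i − 1, so neighbor i contributes w_i if α_i > 1, else 0.
α_i > 1 for i ∈ {1, 3}; NE contributions (5, 0, 12, 0, 0), G = 17.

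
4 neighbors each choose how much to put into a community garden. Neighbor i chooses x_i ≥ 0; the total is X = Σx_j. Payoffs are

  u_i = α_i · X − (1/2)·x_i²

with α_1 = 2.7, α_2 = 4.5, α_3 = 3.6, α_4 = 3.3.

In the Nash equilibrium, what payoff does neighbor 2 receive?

Neighbor i's FOC: ∂u_i/∂x_i = α_i − x_i = 0, so x_i* = α_i.
NE contributions = (2.7, 4.5, 3.6, 3.3); X = 14.1.
u_2 = α_2·X − ½·(x_2)² = 4.5·14.1 − ½·4.5² = 53.325.

53.325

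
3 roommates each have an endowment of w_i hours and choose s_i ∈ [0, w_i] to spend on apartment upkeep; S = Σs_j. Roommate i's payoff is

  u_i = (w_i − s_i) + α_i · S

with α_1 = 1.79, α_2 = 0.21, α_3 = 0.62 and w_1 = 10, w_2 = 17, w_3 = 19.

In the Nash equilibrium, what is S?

10

∂u_i/∂s_i = α_i − 1, so roommate i contributes w_i if α_i > 1, else 0.
α_i > 1 for i ∈ {1}; NE contributions (10, 0, 0), S = 10.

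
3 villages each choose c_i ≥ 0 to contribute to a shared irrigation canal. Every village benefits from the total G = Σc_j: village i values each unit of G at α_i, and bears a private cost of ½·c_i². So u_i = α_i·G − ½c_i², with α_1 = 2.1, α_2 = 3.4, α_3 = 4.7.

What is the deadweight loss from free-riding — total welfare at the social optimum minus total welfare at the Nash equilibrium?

71.05

Village i's FOC: ∂u_i/∂c_i = α_i − c_i = 0, so c_i* = α_i.
NE contributions = (2.1, 3.4, 4.7); G = 10.2.
W^NE = (Σα)·G − ½Σα_i² = 10.2² − ½·38.06 = 85.01.
Planner sets c_i = Σα_j = 10.2 for every i, so G^SO = 3·10.2 = 30.6.
W^SO = (Σα)·G^SO − ½·3·(Σα)² = (3/2)·10.2² = 156.06.
Deadweight loss = W^SO − W^NE = 71.05.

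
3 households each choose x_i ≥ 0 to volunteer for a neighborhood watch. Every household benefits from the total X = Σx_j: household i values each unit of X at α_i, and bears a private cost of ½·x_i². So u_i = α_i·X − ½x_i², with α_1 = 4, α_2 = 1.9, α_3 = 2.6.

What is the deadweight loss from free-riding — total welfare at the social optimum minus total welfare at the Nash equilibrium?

49.31

Household i's FOC: ∂u_i/∂x_i = α_i − x_i = 0, so x_i* = α_i.
NE contributions = (4, 1.9, 2.6); X = 8.5.
W^NE = (Σα)·X − ½Σα_i² = 8.5² − ½·26.37 = 59.065.
Planner sets x_i = Σα_j = 8.5 for every i, so X^SO = 3·8.5 = 25.5.
W^SO = (Σα)·X^SO − ½·3·(Σα)² = (3/2)·8.5² = 108.375.
Deadweight loss = W^SO − W^NE = 49.31.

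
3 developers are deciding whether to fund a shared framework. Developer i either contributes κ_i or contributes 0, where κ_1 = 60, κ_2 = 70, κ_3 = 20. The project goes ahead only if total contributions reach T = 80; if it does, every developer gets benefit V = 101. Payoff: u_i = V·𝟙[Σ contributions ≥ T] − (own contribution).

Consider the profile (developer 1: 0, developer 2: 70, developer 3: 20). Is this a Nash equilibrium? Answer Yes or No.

Total = 90 ≥ 80: provided.
Developer 1 (pledges 0, payoff 101): pledging 60 → total 150, payoff 41. No gain.
Developer 2 (pledges 70, payoff 31): dropping to 0 → total 20, payoff 0. No gain.
Developer 3 (pledges 20, payoff 81): dropping to 0 → total 70, payoff 0. No gain.

Yes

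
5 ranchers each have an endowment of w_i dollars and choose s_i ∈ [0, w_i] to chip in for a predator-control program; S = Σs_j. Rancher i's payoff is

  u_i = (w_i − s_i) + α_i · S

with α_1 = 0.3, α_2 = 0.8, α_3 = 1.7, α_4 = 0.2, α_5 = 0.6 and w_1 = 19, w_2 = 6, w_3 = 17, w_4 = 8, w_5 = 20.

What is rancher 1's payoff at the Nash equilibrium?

∂u_i/∂s_i = α_i − 1, so rancher i contributes w_i if α_i > 1, else 0.
α_i > 1 for i ∈ {3}; NE contributions (0, 0, 17, 0, 0), S = 17.
u_1 = (19 − 0) + 0.3·17 = 24.1.

24.1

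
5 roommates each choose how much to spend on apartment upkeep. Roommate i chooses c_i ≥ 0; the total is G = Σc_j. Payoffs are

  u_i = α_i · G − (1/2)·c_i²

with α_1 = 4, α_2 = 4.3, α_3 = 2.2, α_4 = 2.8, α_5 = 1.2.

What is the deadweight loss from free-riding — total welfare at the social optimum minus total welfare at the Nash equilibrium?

339.68

Roommate i's FOC: ∂u_i/∂c_i = α_i − c_i = 0, so c_i* = α_i.
NE contributions = (4, 4.3, 2.2, 2.8, 1.2); G = 14.5.
W^NE = (Σα)·G − ½Σα_i² = 14.5² − ½·48.61 = 185.945.
Planner sets c_i = Σα_j = 14.5 for every i, so G^SO = 5·14.5 = 72.5.
W^SO = (Σα)·G^SO − ½·5·(Σα)² = (5/2)·14.5² = 525.625.
Deadweight loss = W^SO − W^NE = 339.68.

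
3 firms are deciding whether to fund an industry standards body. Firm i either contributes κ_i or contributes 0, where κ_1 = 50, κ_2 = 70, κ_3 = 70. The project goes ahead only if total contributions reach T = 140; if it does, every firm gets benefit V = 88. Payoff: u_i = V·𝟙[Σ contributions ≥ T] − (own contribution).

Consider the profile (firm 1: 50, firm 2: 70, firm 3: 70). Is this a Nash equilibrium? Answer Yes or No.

No

Total = 190 ≥ 140: provided.
Firm 1 (pledges 50, payoff 38): dropping to 0 → total 140, payoff 88. Profitable deviation.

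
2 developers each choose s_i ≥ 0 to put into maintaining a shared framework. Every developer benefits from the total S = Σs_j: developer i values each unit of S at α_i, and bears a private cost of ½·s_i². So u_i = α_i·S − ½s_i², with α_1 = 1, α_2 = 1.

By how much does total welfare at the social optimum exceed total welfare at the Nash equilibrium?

Developer i's FOC: ∂u_i/∂s_i = α_i − s_i = 0, so s_i* = α_i.
NE contributions = (1, 1); S = 2.
W^NE = (Σα)·S − ½Σα_i² = 2² − ½·2 = 3.
Planner sets s_i = Σα_j = 2 for every i, so S^SO = 2·2 = 4.
W^SO = (Σα)·S^SO − ½·2·(Σα)² = (2/2)·2² = 4.
Deadweight loss = W^SO − W^NE = 1.

1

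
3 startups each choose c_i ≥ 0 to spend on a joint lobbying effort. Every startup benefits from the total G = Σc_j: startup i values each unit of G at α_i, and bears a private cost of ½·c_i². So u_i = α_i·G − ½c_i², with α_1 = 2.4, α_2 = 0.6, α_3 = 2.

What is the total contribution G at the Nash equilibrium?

Startup i's FOC: ∂u_i/∂c_i = α_i − c_i = 0, so c_i* = α_i.
NE contributions = (2.4, 0.6, 2); G = 5.

5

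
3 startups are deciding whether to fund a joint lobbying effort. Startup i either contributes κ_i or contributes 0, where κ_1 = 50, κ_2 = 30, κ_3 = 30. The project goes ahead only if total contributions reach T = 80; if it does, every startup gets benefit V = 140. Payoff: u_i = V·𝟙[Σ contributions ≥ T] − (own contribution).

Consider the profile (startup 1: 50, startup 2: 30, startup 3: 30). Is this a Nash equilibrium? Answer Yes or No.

Total = 110 ≥ 80: provided.
Startup 1 (pledges 50, payoff 90): dropping to 0 → total 60, payoff 0. No gain.
Startup 2 (pledges 30, payoff 110): dropping to 0 → total 80, payoff 140. Profitable deviation.

No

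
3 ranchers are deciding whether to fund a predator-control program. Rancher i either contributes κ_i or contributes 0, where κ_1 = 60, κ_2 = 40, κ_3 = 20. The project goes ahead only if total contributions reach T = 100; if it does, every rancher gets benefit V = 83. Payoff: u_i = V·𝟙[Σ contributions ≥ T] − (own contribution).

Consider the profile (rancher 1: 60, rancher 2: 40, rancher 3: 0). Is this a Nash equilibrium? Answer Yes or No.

Total = 100 ≥ 100: provided.
Rancher 1 (pledges 60, payoff 23): dropping to 0 → total 40, payoff 0. No gain.
Rancher 2 (pledges 40, payoff 43): dropping to 0 → total 60, payoff 0. No gain.
Rancher 3 (pledges 0, payoff 83): pledging 20 → total 120, payoff 63. No gain.

Yes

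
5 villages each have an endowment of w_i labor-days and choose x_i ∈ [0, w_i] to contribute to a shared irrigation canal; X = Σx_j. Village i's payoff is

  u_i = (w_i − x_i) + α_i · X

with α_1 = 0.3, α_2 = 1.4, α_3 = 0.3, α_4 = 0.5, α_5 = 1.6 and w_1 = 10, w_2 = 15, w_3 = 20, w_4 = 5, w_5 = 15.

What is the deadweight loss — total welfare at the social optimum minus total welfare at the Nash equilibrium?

108.5

∂u_i/∂x_i = α_i − 1, so village i contributes w_i if α_i > 1, else 0.
α_i > 1 for i ∈ {2, 5}; NE contributions (0, 15, 0, 0, 15), X = 30.
W^NE = Σw_i − X^NE + (Σα_i)·X^NE = 65 + 3.1·30 = 158.
Planner: ∂(Σu_j)/∂x_i = Σα_j − 1 = 3.1 > 0, so everyone contributes w_i; X^SO = 65, W^SO = 65 + 3.1·65 = 266.5.
Deadweight loss = 108.5.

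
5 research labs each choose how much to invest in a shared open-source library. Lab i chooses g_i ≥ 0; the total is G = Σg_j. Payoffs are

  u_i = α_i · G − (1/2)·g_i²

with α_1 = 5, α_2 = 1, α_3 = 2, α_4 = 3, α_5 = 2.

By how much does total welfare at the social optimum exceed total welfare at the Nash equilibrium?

Lab i's FOC: ∂u_i/∂g_i = α_i − g_i = 0, so g_i* = α_i.
NE contributions = (5, 1, 2, 3, 2); G = 13.
W^NE = (Σα)·G − ½Σα_i² = 13² − ½·43 = 147.5.
Planner sets g_i = Σα_j = 13 for every i, so G^SO = 5·13 = 65.
W^SO = (Σα)·G^SO − ½·5·(Σα)² = (5/2)·13² = 422.5.
Deadweight loss = W^SO − W^NE = 275.

275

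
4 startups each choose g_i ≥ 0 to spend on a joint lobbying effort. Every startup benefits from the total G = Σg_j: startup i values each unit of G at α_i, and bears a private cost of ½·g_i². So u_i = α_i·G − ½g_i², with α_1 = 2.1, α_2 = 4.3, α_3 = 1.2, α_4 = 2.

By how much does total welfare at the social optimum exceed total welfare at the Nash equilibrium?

106.33

Startup i's FOC: ∂u_i/∂g_i = α_i − g_i = 0, so g_i* = α_i.
NE contributions = (2.1, 4.3, 1.2, 2); G = 9.6.
W^NE = (Σα)·G − ½Σα_i² = 9.6² − ½·28.34 = 77.99.
Planner sets g_i = Σα_j = 9.6 for every i, so G^SO = 4·9.6 = 38.4.
W^SO = (Σα)·G^SO − ½·4·(Σα)² = (4/2)·9.6² = 184.32.
Deadweight loss = W^SO − W^NE = 106.33.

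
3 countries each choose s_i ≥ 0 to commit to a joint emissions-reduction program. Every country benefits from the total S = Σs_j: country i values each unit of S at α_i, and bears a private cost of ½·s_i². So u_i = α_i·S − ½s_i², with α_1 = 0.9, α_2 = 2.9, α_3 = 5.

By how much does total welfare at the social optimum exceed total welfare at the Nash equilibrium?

Country i's FOC: ∂u_i/∂s_i = α_i − s_i = 0, so s_i* = α_i.
NE contributions = (0.9, 2.9, 5); S = 8.8.
W^NE = (Σα)·S − ½Σα_i² = 8.8² − ½·34.22 = 60.33.
Planner sets s_i = Σα_j = 8.8 for every i, so S^SO = 3·8.8 = 26.4.
W^SO = (Σα)·S^SO − ½·3·(Σα)² = (3/2)·8.8² = 116.16.
Deadweight loss = W^SO − W^NE = 55.83.

55.83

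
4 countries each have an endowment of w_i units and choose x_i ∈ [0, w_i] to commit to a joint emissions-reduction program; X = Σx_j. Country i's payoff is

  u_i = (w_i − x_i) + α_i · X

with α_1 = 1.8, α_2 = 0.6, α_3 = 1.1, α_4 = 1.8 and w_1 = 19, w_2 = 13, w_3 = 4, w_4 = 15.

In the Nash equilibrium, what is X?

38

∂u_i/∂x_i = α_i − 1, so country i contributes w_i if α_i > 1, else 0.
α_i > 1 for i ∈ {1, 3, 4}; NE contributions (19, 0, 4, 15), X = 38.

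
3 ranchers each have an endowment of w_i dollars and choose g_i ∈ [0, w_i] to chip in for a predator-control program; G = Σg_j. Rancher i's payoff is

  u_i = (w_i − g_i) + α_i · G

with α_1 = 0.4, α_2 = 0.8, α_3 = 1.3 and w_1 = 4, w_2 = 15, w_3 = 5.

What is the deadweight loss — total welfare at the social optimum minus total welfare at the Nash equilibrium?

28.5

∂u_i/∂g_i = α_i − 1, so rancher i contributes w_i if α_i > 1, else 0.
α_i > 1 for i ∈ {3}; NE contributions (0, 0, 5), G = 5.
W^NE = Σw_i − G^NE + (Σα_i)·G^NE = 24 + 1.5·5 = 31.5.
Planner: ∂(Σu_j)/∂g_i = Σα_j − 1 = 1.5 > 0, so everyone contributes w_i; G^SO = 24, W^SO = 24 + 1.5·24 = 60.
Deadweight loss = 28.5.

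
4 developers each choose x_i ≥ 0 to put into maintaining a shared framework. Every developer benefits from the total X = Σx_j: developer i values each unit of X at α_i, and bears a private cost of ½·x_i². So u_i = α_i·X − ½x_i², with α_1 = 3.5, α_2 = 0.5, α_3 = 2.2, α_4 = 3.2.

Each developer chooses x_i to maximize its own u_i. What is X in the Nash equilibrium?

Developer i's FOC: ∂u_i/∂x_i = α_i − x_i = 0, so x_i* = α_i.
NE contributions = (3.5, 0.5, 2.2, 3.2); X = 9.4.

9.4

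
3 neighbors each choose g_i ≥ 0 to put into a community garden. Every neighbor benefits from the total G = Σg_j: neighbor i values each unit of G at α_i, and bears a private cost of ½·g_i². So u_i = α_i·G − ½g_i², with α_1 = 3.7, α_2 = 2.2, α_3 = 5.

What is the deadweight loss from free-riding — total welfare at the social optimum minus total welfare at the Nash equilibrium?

81.17

Neighbor i's FOC: ∂u_i/∂g_i = α_i − g_i = 0, so g_i* = α_i.
NE contributions = (3.7, 2.2, 5); G = 10.9.
W^NE = (Σα)·G − ½Σα_i² = 10.9² − ½·43.53 = 97.045.
Planner sets g_i = Σα_j = 10.9 for every i, so G^SO = 3·10.9 = 32.7.
W^SO = (Σα)·G^SO − ½·3·(Σα)² = (3/2)·10.9² = 178.215.
Deadweight loss = W^SO − W^NE = 81.17.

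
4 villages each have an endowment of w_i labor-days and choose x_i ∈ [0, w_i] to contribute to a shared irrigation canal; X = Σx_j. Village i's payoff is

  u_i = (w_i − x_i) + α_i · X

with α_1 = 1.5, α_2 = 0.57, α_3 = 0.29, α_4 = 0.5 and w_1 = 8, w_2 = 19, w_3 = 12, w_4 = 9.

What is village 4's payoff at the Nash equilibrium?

∂u_i/∂x_i = α_i − 1, so village i contributes w_i if α_i > 1, else 0.
α_i > 1 for i ∈ {1}; NE contributions (8, 0, 0, 0), X = 8.
u_4 = (9 − 0) + 0.5·8 = 13.

13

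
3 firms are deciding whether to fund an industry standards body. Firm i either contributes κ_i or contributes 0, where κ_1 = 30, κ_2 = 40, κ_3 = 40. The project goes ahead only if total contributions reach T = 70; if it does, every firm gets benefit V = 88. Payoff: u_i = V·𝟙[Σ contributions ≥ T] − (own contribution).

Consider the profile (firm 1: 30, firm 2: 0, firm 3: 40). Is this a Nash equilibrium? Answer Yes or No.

Total = 70 ≥ 70: provided.
Firm 1 (pledges 30, payoff 58): dropping to 0 → total 40, payoff 0. No gain.
Firm 2 (pledges 0, payoff 88): pledging 40 → total 110, payoff 48. No gain.
Firm 3 (pledges 40, payoff 48): dropping to 0 → total 30, payoff 0. No gain.

Yes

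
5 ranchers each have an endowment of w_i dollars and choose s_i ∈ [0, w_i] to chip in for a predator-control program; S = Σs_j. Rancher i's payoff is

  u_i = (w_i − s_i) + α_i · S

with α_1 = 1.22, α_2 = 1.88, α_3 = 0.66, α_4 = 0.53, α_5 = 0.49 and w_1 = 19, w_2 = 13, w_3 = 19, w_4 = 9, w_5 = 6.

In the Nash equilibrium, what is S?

32

∂u_i/∂s_i = α_i − 1, so rancher i contributes w_i if α_i > 1, else 0.
α_i > 1 for i ∈ {1, 2}; NE contributions (19, 13, 0, 0, 0), S = 32.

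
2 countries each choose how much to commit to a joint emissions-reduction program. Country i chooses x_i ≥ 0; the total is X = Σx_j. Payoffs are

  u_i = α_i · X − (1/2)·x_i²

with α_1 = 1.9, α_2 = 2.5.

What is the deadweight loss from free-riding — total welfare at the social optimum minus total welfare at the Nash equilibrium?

Country i's FOC: ∂u_i/∂x_i = α_i − x_i = 0, so x_i* = α_i.
NE contributions = (1.9, 2.5); X = 4.4.
W^NE = (Σα)·X − ½Σα_i² = 4.4² − ½·9.86 = 14.43.
Planner sets x_i = Σα_j = 4.4 for every i, so X^SO = 2·4.4 = 8.8.
W^SO = (Σα)·X^SO − ½·2·(Σα)² = (2/2)·4.4² = 19.36.
Deadweight loss = W^SO − W^NE = 4.93.

4.93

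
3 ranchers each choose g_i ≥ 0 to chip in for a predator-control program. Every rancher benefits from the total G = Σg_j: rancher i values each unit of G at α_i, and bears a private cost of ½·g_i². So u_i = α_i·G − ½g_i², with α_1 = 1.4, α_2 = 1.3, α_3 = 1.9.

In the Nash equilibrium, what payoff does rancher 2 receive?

Rancher i's FOC: ∂u_i/∂g_i = α_i − g_i = 0, so g_i* = α_i.
NE contributions = (1.4, 1.3, 1.9); G = 4.6.
u_2 = α_2·G − ½·(g_2)² = 1.3·4.6 − ½·1.3² = 5.135.

5.135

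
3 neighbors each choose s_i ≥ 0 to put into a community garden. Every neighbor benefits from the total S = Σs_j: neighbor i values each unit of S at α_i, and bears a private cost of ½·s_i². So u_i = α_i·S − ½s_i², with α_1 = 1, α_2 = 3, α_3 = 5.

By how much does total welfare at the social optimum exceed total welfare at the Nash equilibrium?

Neighbor i's FOC: ∂u_i/∂s_i = α_i − s_i = 0, so s_i* = α_i.
NE contributions = (1, 3, 5); S = 9.
W^NE = (Σα)·S − ½Σα_i² = 9² − ½·35 = 63.5.
Planner sets s_i = Σα_j = 9 for every i, so S^SO = 3·9 = 27.
W^SO = (Σα)·S^SO − ½·3·(Σα)² = (3/2)·9² = 121.5.
Deadweight loss = W^SO − W^NE = 58.

58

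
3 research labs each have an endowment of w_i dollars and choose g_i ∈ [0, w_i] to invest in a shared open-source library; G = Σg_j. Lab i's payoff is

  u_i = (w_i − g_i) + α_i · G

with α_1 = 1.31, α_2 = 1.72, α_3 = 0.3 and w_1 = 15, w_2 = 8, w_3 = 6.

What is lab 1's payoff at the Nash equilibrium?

∂u_i/∂g_i = α_i − 1, so lab i contributes w_i if α_i > 1, else 0.
α_i > 1 for i ∈ {1, 2}; NE contributions (15, 8, 0), G = 23.
u_1 = (15 − 15) + 1.31·23 = 30.13.

30.13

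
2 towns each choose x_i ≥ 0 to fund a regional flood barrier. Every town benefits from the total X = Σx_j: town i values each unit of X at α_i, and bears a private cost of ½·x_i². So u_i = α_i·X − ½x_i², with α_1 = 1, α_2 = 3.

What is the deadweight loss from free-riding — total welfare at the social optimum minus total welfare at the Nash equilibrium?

Town i's FOC: ∂u_i/∂x_i = α_i − x_i = 0, so x_i* = α_i.
NE contributions = (1, 3); X = 4.
W^NE = (Σα)·X − ½Σα_i² = 4² − ½·10 = 11.
Planner sets x_i = Σα_j = 4 for every i, so X^SO = 2·4 = 8.
W^SO = (Σα)·X^SO − ½·2·(Σα)² = (2/2)·4² = 16.
Deadweight loss = W^SO − W^NE = 5.

5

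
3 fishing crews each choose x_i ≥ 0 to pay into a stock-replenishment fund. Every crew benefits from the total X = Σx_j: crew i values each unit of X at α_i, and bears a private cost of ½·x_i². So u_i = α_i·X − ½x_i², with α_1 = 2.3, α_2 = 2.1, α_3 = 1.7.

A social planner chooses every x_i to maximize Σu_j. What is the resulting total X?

18.3

Planner FOC: ∂(Σu_j)/∂x_i = (Σα_j) − x_i = 0, so x_i^SO = Σα_j = 6.1 for every i; X^SO = 18.3.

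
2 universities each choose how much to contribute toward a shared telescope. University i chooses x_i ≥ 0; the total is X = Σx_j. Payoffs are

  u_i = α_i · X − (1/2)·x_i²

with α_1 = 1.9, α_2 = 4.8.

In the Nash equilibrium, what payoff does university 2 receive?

University i's FOC: ∂u_i/∂x_i = α_i − x_i = 0, so x_i* = α_i.
NE contributions = (1.9, 4.8); X = 6.7.
u_2 = α_2·X − ½·(x_2)² = 4.8·6.7 − ½·4.8² = 20.64.

20.64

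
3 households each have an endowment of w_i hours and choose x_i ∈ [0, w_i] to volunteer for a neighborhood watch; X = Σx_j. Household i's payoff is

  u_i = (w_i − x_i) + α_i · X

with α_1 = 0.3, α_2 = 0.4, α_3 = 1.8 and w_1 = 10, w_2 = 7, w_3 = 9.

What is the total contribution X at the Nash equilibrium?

∂u_i/∂x_i = α_i − 1, so household i contributes w_i if α_i > 1, else 0.
α_i > 1 for i ∈ {3}; NE contributions (0, 0, 9), X = 9.

9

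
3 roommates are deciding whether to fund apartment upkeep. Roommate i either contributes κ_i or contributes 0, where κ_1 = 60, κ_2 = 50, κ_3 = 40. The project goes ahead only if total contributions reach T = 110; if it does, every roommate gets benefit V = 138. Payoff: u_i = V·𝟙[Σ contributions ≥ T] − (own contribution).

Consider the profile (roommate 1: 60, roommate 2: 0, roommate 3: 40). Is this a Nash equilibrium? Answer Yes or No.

Total = 100 < 110: not provided.
Roommate 1 (pledges 60, payoff -60): dropping to 0 → total 40, payoff 0. Profitable deviation.

No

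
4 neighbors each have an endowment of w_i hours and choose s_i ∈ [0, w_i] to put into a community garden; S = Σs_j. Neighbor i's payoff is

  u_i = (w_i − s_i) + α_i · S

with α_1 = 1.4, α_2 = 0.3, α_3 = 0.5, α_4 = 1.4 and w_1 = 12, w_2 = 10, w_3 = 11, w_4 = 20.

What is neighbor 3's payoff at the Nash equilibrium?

27

∂u_i/∂s_i = α_i − 1, so neighbor i contributes w_i if α_i > 1, else 0.
α_i > 1 for i ∈ {1, 4}; NE contributions (12, 0, 0, 20), S = 32.
u_3 = (11 − 0) + 0.5·32 = 27.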